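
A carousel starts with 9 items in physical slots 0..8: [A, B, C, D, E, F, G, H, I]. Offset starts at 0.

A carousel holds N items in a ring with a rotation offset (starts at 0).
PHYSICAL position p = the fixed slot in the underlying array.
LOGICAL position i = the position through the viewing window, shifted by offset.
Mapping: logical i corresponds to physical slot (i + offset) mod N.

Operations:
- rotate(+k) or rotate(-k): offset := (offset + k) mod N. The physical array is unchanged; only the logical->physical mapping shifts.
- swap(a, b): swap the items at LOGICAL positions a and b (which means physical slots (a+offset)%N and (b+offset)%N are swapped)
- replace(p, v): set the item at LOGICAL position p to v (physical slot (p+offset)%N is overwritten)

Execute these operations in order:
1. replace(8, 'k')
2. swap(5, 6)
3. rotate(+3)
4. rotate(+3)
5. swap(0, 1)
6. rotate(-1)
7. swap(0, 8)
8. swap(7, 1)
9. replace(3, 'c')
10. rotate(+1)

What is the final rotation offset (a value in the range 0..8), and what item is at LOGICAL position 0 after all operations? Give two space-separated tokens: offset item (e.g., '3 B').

Answer: 6 D

Derivation:
After op 1 (replace(8, 'k')): offset=0, physical=[A,B,C,D,E,F,G,H,k], logical=[A,B,C,D,E,F,G,H,k]
After op 2 (swap(5, 6)): offset=0, physical=[A,B,C,D,E,G,F,H,k], logical=[A,B,C,D,E,G,F,H,k]
After op 3 (rotate(+3)): offset=3, physical=[A,B,C,D,E,G,F,H,k], logical=[D,E,G,F,H,k,A,B,C]
After op 4 (rotate(+3)): offset=6, physical=[A,B,C,D,E,G,F,H,k], logical=[F,H,k,A,B,C,D,E,G]
After op 5 (swap(0, 1)): offset=6, physical=[A,B,C,D,E,G,H,F,k], logical=[H,F,k,A,B,C,D,E,G]
After op 6 (rotate(-1)): offset=5, physical=[A,B,C,D,E,G,H,F,k], logical=[G,H,F,k,A,B,C,D,E]
After op 7 (swap(0, 8)): offset=5, physical=[A,B,C,D,G,E,H,F,k], logical=[E,H,F,k,A,B,C,D,G]
After op 8 (swap(7, 1)): offset=5, physical=[A,B,C,H,G,E,D,F,k], logical=[E,D,F,k,A,B,C,H,G]
After op 9 (replace(3, 'c')): offset=5, physical=[A,B,C,H,G,E,D,F,c], logical=[E,D,F,c,A,B,C,H,G]
After op 10 (rotate(+1)): offset=6, physical=[A,B,C,H,G,E,D,F,c], logical=[D,F,c,A,B,C,H,G,E]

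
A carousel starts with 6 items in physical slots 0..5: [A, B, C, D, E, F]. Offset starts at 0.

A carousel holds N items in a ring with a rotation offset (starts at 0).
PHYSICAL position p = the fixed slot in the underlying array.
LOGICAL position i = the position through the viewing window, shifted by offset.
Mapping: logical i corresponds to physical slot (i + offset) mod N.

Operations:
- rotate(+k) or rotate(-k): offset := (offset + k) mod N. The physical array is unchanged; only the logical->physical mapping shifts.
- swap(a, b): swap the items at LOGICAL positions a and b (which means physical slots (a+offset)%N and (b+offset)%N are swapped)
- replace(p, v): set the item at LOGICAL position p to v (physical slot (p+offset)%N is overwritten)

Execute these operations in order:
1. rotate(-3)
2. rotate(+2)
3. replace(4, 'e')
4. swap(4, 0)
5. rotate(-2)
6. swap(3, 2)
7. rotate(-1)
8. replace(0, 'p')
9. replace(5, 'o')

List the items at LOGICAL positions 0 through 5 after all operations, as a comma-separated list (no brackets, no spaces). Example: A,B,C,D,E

Answer: p,F,E,A,e,o

Derivation:
After op 1 (rotate(-3)): offset=3, physical=[A,B,C,D,E,F], logical=[D,E,F,A,B,C]
After op 2 (rotate(+2)): offset=5, physical=[A,B,C,D,E,F], logical=[F,A,B,C,D,E]
After op 3 (replace(4, 'e')): offset=5, physical=[A,B,C,e,E,F], logical=[F,A,B,C,e,E]
After op 4 (swap(4, 0)): offset=5, physical=[A,B,C,F,E,e], logical=[e,A,B,C,F,E]
After op 5 (rotate(-2)): offset=3, physical=[A,B,C,F,E,e], logical=[F,E,e,A,B,C]
After op 6 (swap(3, 2)): offset=3, physical=[e,B,C,F,E,A], logical=[F,E,A,e,B,C]
After op 7 (rotate(-1)): offset=2, physical=[e,B,C,F,E,A], logical=[C,F,E,A,e,B]
After op 8 (replace(0, 'p')): offset=2, physical=[e,B,p,F,E,A], logical=[p,F,E,A,e,B]
After op 9 (replace(5, 'o')): offset=2, physical=[e,o,p,F,E,A], logical=[p,F,E,A,e,o]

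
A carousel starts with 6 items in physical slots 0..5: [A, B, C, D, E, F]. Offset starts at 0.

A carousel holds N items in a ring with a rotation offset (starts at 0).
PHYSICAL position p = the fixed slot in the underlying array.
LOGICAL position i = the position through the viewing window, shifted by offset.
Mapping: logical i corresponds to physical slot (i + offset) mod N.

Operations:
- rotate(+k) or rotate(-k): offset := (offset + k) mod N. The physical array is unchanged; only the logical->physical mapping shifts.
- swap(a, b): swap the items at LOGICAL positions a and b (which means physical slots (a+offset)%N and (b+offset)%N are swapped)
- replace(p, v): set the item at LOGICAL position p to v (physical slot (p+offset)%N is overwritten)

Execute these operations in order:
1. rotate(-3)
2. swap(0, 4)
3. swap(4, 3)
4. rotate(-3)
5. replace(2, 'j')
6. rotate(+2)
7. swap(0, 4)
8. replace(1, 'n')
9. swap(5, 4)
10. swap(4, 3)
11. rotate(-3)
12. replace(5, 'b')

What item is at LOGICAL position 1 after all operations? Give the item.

After op 1 (rotate(-3)): offset=3, physical=[A,B,C,D,E,F], logical=[D,E,F,A,B,C]
After op 2 (swap(0, 4)): offset=3, physical=[A,D,C,B,E,F], logical=[B,E,F,A,D,C]
After op 3 (swap(4, 3)): offset=3, physical=[D,A,C,B,E,F], logical=[B,E,F,D,A,C]
After op 4 (rotate(-3)): offset=0, physical=[D,A,C,B,E,F], logical=[D,A,C,B,E,F]
After op 5 (replace(2, 'j')): offset=0, physical=[D,A,j,B,E,F], logical=[D,A,j,B,E,F]
After op 6 (rotate(+2)): offset=2, physical=[D,A,j,B,E,F], logical=[j,B,E,F,D,A]
After op 7 (swap(0, 4)): offset=2, physical=[j,A,D,B,E,F], logical=[D,B,E,F,j,A]
After op 8 (replace(1, 'n')): offset=2, physical=[j,A,D,n,E,F], logical=[D,n,E,F,j,A]
After op 9 (swap(5, 4)): offset=2, physical=[A,j,D,n,E,F], logical=[D,n,E,F,A,j]
After op 10 (swap(4, 3)): offset=2, physical=[F,j,D,n,E,A], logical=[D,n,E,A,F,j]
After op 11 (rotate(-3)): offset=5, physical=[F,j,D,n,E,A], logical=[A,F,j,D,n,E]
After op 12 (replace(5, 'b')): offset=5, physical=[F,j,D,n,b,A], logical=[A,F,j,D,n,b]

Answer: F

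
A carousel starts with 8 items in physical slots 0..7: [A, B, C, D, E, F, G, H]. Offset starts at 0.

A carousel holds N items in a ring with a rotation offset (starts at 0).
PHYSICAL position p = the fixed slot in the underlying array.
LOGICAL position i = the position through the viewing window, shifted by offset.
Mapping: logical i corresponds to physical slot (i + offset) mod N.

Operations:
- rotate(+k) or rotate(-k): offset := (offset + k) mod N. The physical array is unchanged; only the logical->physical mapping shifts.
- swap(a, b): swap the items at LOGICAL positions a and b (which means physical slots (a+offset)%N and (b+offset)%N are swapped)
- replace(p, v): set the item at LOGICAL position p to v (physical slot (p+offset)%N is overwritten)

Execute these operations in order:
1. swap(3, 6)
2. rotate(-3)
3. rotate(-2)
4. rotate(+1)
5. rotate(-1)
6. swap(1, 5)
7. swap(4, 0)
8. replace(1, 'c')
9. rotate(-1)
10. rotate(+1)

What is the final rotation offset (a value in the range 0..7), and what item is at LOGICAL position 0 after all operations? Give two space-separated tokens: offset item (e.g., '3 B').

After op 1 (swap(3, 6)): offset=0, physical=[A,B,C,G,E,F,D,H], logical=[A,B,C,G,E,F,D,H]
After op 2 (rotate(-3)): offset=5, physical=[A,B,C,G,E,F,D,H], logical=[F,D,H,A,B,C,G,E]
After op 3 (rotate(-2)): offset=3, physical=[A,B,C,G,E,F,D,H], logical=[G,E,F,D,H,A,B,C]
After op 4 (rotate(+1)): offset=4, physical=[A,B,C,G,E,F,D,H], logical=[E,F,D,H,A,B,C,G]
After op 5 (rotate(-1)): offset=3, physical=[A,B,C,G,E,F,D,H], logical=[G,E,F,D,H,A,B,C]
After op 6 (swap(1, 5)): offset=3, physical=[E,B,C,G,A,F,D,H], logical=[G,A,F,D,H,E,B,C]
After op 7 (swap(4, 0)): offset=3, physical=[E,B,C,H,A,F,D,G], logical=[H,A,F,D,G,E,B,C]
After op 8 (replace(1, 'c')): offset=3, physical=[E,B,C,H,c,F,D,G], logical=[H,c,F,D,G,E,B,C]
After op 9 (rotate(-1)): offset=2, physical=[E,B,C,H,c,F,D,G], logical=[C,H,c,F,D,G,E,B]
After op 10 (rotate(+1)): offset=3, physical=[E,B,C,H,c,F,D,G], logical=[H,c,F,D,G,E,B,C]

Answer: 3 H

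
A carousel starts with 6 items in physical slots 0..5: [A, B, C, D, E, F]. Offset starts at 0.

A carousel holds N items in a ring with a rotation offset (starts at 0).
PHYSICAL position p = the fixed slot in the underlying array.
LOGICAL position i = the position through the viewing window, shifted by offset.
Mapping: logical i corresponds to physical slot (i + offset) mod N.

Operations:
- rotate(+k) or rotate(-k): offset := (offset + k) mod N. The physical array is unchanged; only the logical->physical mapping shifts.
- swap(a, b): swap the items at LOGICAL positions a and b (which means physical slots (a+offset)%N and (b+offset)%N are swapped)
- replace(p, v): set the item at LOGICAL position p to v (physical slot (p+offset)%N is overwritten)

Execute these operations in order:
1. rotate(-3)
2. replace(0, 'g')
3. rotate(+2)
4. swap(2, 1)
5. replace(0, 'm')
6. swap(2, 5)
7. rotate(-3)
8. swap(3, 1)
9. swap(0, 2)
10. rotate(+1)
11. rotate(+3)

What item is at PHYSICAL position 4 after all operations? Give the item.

Answer: C

Derivation:
After op 1 (rotate(-3)): offset=3, physical=[A,B,C,D,E,F], logical=[D,E,F,A,B,C]
After op 2 (replace(0, 'g')): offset=3, physical=[A,B,C,g,E,F], logical=[g,E,F,A,B,C]
After op 3 (rotate(+2)): offset=5, physical=[A,B,C,g,E,F], logical=[F,A,B,C,g,E]
After op 4 (swap(2, 1)): offset=5, physical=[B,A,C,g,E,F], logical=[F,B,A,C,g,E]
After op 5 (replace(0, 'm')): offset=5, physical=[B,A,C,g,E,m], logical=[m,B,A,C,g,E]
After op 6 (swap(2, 5)): offset=5, physical=[B,E,C,g,A,m], logical=[m,B,E,C,g,A]
After op 7 (rotate(-3)): offset=2, physical=[B,E,C,g,A,m], logical=[C,g,A,m,B,E]
After op 8 (swap(3, 1)): offset=2, physical=[B,E,C,m,A,g], logical=[C,m,A,g,B,E]
After op 9 (swap(0, 2)): offset=2, physical=[B,E,A,m,C,g], logical=[A,m,C,g,B,E]
After op 10 (rotate(+1)): offset=3, physical=[B,E,A,m,C,g], logical=[m,C,g,B,E,A]
After op 11 (rotate(+3)): offset=0, physical=[B,E,A,m,C,g], logical=[B,E,A,m,C,g]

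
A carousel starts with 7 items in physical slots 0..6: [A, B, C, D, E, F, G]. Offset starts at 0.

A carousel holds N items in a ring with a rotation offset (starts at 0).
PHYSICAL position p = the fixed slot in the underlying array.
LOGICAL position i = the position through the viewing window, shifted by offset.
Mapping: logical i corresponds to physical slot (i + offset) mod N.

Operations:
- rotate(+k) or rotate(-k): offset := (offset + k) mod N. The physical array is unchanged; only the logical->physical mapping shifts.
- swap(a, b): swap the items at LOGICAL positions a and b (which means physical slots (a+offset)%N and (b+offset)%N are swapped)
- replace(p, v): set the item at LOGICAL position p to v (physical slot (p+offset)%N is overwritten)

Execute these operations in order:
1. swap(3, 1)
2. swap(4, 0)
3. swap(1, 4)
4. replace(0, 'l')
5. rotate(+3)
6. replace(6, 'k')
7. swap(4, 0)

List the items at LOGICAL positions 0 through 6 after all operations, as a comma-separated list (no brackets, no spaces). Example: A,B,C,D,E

Answer: l,D,F,G,B,A,k

Derivation:
After op 1 (swap(3, 1)): offset=0, physical=[A,D,C,B,E,F,G], logical=[A,D,C,B,E,F,G]
After op 2 (swap(4, 0)): offset=0, physical=[E,D,C,B,A,F,G], logical=[E,D,C,B,A,F,G]
After op 3 (swap(1, 4)): offset=0, physical=[E,A,C,B,D,F,G], logical=[E,A,C,B,D,F,G]
After op 4 (replace(0, 'l')): offset=0, physical=[l,A,C,B,D,F,G], logical=[l,A,C,B,D,F,G]
After op 5 (rotate(+3)): offset=3, physical=[l,A,C,B,D,F,G], logical=[B,D,F,G,l,A,C]
After op 6 (replace(6, 'k')): offset=3, physical=[l,A,k,B,D,F,G], logical=[B,D,F,G,l,A,k]
After op 7 (swap(4, 0)): offset=3, physical=[B,A,k,l,D,F,G], logical=[l,D,F,G,B,A,k]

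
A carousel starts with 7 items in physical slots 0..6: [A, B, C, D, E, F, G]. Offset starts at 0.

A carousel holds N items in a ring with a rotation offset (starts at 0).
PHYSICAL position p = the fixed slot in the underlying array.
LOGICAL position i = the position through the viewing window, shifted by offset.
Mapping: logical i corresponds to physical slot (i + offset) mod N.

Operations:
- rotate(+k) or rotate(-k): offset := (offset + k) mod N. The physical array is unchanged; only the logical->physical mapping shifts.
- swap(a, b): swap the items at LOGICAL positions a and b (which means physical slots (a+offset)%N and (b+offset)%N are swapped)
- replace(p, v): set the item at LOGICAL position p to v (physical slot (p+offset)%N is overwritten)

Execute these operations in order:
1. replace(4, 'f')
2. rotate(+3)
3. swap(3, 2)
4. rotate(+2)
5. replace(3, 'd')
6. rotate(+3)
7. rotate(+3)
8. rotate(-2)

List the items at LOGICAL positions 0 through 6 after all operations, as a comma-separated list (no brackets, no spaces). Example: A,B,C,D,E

Answer: C,D,f,G,F,A,d

Derivation:
After op 1 (replace(4, 'f')): offset=0, physical=[A,B,C,D,f,F,G], logical=[A,B,C,D,f,F,G]
After op 2 (rotate(+3)): offset=3, physical=[A,B,C,D,f,F,G], logical=[D,f,F,G,A,B,C]
After op 3 (swap(3, 2)): offset=3, physical=[A,B,C,D,f,G,F], logical=[D,f,G,F,A,B,C]
After op 4 (rotate(+2)): offset=5, physical=[A,B,C,D,f,G,F], logical=[G,F,A,B,C,D,f]
After op 5 (replace(3, 'd')): offset=5, physical=[A,d,C,D,f,G,F], logical=[G,F,A,d,C,D,f]
After op 6 (rotate(+3)): offset=1, physical=[A,d,C,D,f,G,F], logical=[d,C,D,f,G,F,A]
After op 7 (rotate(+3)): offset=4, physical=[A,d,C,D,f,G,F], logical=[f,G,F,A,d,C,D]
After op 8 (rotate(-2)): offset=2, physical=[A,d,C,D,f,G,F], logical=[C,D,f,G,F,A,d]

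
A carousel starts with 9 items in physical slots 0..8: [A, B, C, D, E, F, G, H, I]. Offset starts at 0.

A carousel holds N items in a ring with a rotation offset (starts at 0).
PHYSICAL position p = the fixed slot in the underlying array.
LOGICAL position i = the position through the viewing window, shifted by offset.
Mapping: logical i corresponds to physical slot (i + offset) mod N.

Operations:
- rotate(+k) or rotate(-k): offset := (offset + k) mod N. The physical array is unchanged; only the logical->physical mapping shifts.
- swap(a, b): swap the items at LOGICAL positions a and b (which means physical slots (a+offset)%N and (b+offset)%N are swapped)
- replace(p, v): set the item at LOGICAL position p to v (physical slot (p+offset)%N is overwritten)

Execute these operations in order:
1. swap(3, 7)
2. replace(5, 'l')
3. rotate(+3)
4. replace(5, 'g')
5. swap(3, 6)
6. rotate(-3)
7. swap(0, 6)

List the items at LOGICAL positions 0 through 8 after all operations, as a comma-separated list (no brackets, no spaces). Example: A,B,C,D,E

After op 1 (swap(3, 7)): offset=0, physical=[A,B,C,H,E,F,G,D,I], logical=[A,B,C,H,E,F,G,D,I]
After op 2 (replace(5, 'l')): offset=0, physical=[A,B,C,H,E,l,G,D,I], logical=[A,B,C,H,E,l,G,D,I]
After op 3 (rotate(+3)): offset=3, physical=[A,B,C,H,E,l,G,D,I], logical=[H,E,l,G,D,I,A,B,C]
After op 4 (replace(5, 'g')): offset=3, physical=[A,B,C,H,E,l,G,D,g], logical=[H,E,l,G,D,g,A,B,C]
After op 5 (swap(3, 6)): offset=3, physical=[G,B,C,H,E,l,A,D,g], logical=[H,E,l,A,D,g,G,B,C]
After op 6 (rotate(-3)): offset=0, physical=[G,B,C,H,E,l,A,D,g], logical=[G,B,C,H,E,l,A,D,g]
After op 7 (swap(0, 6)): offset=0, physical=[A,B,C,H,E,l,G,D,g], logical=[A,B,C,H,E,l,G,D,g]

Answer: A,B,C,H,E,l,G,D,g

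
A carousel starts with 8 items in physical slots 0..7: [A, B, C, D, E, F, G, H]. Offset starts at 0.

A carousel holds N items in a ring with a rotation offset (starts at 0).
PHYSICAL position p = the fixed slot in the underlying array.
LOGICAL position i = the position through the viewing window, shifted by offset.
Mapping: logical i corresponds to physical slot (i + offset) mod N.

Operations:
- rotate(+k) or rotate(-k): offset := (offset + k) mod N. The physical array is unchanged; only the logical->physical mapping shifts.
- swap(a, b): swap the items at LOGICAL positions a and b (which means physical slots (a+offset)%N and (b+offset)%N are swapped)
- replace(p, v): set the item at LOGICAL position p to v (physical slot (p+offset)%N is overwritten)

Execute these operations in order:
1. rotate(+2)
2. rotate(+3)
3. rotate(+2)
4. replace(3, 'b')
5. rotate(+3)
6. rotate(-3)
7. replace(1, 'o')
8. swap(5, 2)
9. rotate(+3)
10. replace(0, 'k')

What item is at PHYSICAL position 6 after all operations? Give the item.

After op 1 (rotate(+2)): offset=2, physical=[A,B,C,D,E,F,G,H], logical=[C,D,E,F,G,H,A,B]
After op 2 (rotate(+3)): offset=5, physical=[A,B,C,D,E,F,G,H], logical=[F,G,H,A,B,C,D,E]
After op 3 (rotate(+2)): offset=7, physical=[A,B,C,D,E,F,G,H], logical=[H,A,B,C,D,E,F,G]
After op 4 (replace(3, 'b')): offset=7, physical=[A,B,b,D,E,F,G,H], logical=[H,A,B,b,D,E,F,G]
After op 5 (rotate(+3)): offset=2, physical=[A,B,b,D,E,F,G,H], logical=[b,D,E,F,G,H,A,B]
After op 6 (rotate(-3)): offset=7, physical=[A,B,b,D,E,F,G,H], logical=[H,A,B,b,D,E,F,G]
After op 7 (replace(1, 'o')): offset=7, physical=[o,B,b,D,E,F,G,H], logical=[H,o,B,b,D,E,F,G]
After op 8 (swap(5, 2)): offset=7, physical=[o,E,b,D,B,F,G,H], logical=[H,o,E,b,D,B,F,G]
After op 9 (rotate(+3)): offset=2, physical=[o,E,b,D,B,F,G,H], logical=[b,D,B,F,G,H,o,E]
After op 10 (replace(0, 'k')): offset=2, physical=[o,E,k,D,B,F,G,H], logical=[k,D,B,F,G,H,o,E]

Answer: G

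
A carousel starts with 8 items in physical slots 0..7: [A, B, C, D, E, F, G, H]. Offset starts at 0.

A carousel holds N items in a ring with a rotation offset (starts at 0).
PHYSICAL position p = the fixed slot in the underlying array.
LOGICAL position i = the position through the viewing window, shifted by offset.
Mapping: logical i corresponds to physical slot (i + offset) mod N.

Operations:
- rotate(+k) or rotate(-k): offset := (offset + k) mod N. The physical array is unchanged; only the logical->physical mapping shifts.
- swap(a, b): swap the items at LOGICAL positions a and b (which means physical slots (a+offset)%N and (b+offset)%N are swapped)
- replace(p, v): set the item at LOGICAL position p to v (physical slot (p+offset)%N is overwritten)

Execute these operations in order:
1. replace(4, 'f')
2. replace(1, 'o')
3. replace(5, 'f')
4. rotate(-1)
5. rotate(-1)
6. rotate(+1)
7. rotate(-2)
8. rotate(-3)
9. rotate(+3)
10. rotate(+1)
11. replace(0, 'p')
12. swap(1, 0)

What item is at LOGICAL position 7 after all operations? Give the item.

After op 1 (replace(4, 'f')): offset=0, physical=[A,B,C,D,f,F,G,H], logical=[A,B,C,D,f,F,G,H]
After op 2 (replace(1, 'o')): offset=0, physical=[A,o,C,D,f,F,G,H], logical=[A,o,C,D,f,F,G,H]
After op 3 (replace(5, 'f')): offset=0, physical=[A,o,C,D,f,f,G,H], logical=[A,o,C,D,f,f,G,H]
After op 4 (rotate(-1)): offset=7, physical=[A,o,C,D,f,f,G,H], logical=[H,A,o,C,D,f,f,G]
After op 5 (rotate(-1)): offset=6, physical=[A,o,C,D,f,f,G,H], logical=[G,H,A,o,C,D,f,f]
After op 6 (rotate(+1)): offset=7, physical=[A,o,C,D,f,f,G,H], logical=[H,A,o,C,D,f,f,G]
After op 7 (rotate(-2)): offset=5, physical=[A,o,C,D,f,f,G,H], logical=[f,G,H,A,o,C,D,f]
After op 8 (rotate(-3)): offset=2, physical=[A,o,C,D,f,f,G,H], logical=[C,D,f,f,G,H,A,o]
After op 9 (rotate(+3)): offset=5, physical=[A,o,C,D,f,f,G,H], logical=[f,G,H,A,o,C,D,f]
After op 10 (rotate(+1)): offset=6, physical=[A,o,C,D,f,f,G,H], logical=[G,H,A,o,C,D,f,f]
After op 11 (replace(0, 'p')): offset=6, physical=[A,o,C,D,f,f,p,H], logical=[p,H,A,o,C,D,f,f]
After op 12 (swap(1, 0)): offset=6, physical=[A,o,C,D,f,f,H,p], logical=[H,p,A,o,C,D,f,f]

Answer: f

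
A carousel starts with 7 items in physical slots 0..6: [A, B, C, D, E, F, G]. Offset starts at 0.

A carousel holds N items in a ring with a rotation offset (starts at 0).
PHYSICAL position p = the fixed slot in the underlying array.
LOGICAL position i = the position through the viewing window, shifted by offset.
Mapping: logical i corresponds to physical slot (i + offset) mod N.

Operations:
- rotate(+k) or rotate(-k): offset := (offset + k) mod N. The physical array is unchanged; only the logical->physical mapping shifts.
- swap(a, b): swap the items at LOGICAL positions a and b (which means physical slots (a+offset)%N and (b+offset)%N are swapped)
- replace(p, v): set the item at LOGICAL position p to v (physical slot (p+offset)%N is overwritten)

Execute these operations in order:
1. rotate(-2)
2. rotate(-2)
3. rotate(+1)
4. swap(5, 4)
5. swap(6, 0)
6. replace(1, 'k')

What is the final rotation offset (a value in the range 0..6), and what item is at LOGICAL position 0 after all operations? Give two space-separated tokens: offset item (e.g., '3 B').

Answer: 4 D

Derivation:
After op 1 (rotate(-2)): offset=5, physical=[A,B,C,D,E,F,G], logical=[F,G,A,B,C,D,E]
After op 2 (rotate(-2)): offset=3, physical=[A,B,C,D,E,F,G], logical=[D,E,F,G,A,B,C]
After op 3 (rotate(+1)): offset=4, physical=[A,B,C,D,E,F,G], logical=[E,F,G,A,B,C,D]
After op 4 (swap(5, 4)): offset=4, physical=[A,C,B,D,E,F,G], logical=[E,F,G,A,C,B,D]
After op 5 (swap(6, 0)): offset=4, physical=[A,C,B,E,D,F,G], logical=[D,F,G,A,C,B,E]
After op 6 (replace(1, 'k')): offset=4, physical=[A,C,B,E,D,k,G], logical=[D,k,G,A,C,B,E]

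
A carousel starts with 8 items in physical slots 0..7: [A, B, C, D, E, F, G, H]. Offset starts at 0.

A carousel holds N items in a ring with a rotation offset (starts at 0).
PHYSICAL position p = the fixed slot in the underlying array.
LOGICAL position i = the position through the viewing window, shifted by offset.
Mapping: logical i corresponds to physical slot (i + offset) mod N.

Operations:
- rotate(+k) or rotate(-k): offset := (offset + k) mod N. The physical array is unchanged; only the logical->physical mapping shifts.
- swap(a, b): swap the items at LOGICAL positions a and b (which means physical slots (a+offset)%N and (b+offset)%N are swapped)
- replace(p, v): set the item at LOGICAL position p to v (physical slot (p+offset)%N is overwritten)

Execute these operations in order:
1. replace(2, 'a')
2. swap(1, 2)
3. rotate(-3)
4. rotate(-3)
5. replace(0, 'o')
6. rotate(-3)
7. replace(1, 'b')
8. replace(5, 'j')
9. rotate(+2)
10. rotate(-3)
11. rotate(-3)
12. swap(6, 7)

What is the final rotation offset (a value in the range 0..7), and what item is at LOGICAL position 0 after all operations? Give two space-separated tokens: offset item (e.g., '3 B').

Answer: 3 D

Derivation:
After op 1 (replace(2, 'a')): offset=0, physical=[A,B,a,D,E,F,G,H], logical=[A,B,a,D,E,F,G,H]
After op 2 (swap(1, 2)): offset=0, physical=[A,a,B,D,E,F,G,H], logical=[A,a,B,D,E,F,G,H]
After op 3 (rotate(-3)): offset=5, physical=[A,a,B,D,E,F,G,H], logical=[F,G,H,A,a,B,D,E]
After op 4 (rotate(-3)): offset=2, physical=[A,a,B,D,E,F,G,H], logical=[B,D,E,F,G,H,A,a]
After op 5 (replace(0, 'o')): offset=2, physical=[A,a,o,D,E,F,G,H], logical=[o,D,E,F,G,H,A,a]
After op 6 (rotate(-3)): offset=7, physical=[A,a,o,D,E,F,G,H], logical=[H,A,a,o,D,E,F,G]
After op 7 (replace(1, 'b')): offset=7, physical=[b,a,o,D,E,F,G,H], logical=[H,b,a,o,D,E,F,G]
After op 8 (replace(5, 'j')): offset=7, physical=[b,a,o,D,j,F,G,H], logical=[H,b,a,o,D,j,F,G]
After op 9 (rotate(+2)): offset=1, physical=[b,a,o,D,j,F,G,H], logical=[a,o,D,j,F,G,H,b]
After op 10 (rotate(-3)): offset=6, physical=[b,a,o,D,j,F,G,H], logical=[G,H,b,a,o,D,j,F]
After op 11 (rotate(-3)): offset=3, physical=[b,a,o,D,j,F,G,H], logical=[D,j,F,G,H,b,a,o]
After op 12 (swap(6, 7)): offset=3, physical=[b,o,a,D,j,F,G,H], logical=[D,j,F,G,H,b,o,a]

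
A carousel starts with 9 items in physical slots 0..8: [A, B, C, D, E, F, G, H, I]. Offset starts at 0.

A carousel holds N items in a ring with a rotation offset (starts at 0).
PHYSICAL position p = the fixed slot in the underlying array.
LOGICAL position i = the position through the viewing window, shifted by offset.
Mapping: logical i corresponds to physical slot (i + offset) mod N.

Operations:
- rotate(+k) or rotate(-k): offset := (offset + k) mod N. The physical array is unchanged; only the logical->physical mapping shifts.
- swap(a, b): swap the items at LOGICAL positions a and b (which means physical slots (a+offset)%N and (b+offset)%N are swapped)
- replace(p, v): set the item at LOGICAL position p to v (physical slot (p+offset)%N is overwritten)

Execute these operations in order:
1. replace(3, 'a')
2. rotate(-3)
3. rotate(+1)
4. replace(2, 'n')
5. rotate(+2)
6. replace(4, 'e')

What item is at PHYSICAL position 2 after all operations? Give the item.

After op 1 (replace(3, 'a')): offset=0, physical=[A,B,C,a,E,F,G,H,I], logical=[A,B,C,a,E,F,G,H,I]
After op 2 (rotate(-3)): offset=6, physical=[A,B,C,a,E,F,G,H,I], logical=[G,H,I,A,B,C,a,E,F]
After op 3 (rotate(+1)): offset=7, physical=[A,B,C,a,E,F,G,H,I], logical=[H,I,A,B,C,a,E,F,G]
After op 4 (replace(2, 'n')): offset=7, physical=[n,B,C,a,E,F,G,H,I], logical=[H,I,n,B,C,a,E,F,G]
After op 5 (rotate(+2)): offset=0, physical=[n,B,C,a,E,F,G,H,I], logical=[n,B,C,a,E,F,G,H,I]
After op 6 (replace(4, 'e')): offset=0, physical=[n,B,C,a,e,F,G,H,I], logical=[n,B,C,a,e,F,G,H,I]

Answer: C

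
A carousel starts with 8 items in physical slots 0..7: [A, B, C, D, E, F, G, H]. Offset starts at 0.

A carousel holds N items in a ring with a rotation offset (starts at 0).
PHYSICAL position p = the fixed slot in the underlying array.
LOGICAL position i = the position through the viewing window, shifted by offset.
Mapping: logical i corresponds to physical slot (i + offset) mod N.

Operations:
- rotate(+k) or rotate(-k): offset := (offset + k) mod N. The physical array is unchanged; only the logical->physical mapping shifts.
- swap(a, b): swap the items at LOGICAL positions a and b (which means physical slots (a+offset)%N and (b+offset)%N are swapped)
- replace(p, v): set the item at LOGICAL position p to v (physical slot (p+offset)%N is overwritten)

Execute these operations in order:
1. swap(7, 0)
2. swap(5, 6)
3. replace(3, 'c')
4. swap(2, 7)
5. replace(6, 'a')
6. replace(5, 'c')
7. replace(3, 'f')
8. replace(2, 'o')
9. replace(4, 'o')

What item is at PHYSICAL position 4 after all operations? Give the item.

After op 1 (swap(7, 0)): offset=0, physical=[H,B,C,D,E,F,G,A], logical=[H,B,C,D,E,F,G,A]
After op 2 (swap(5, 6)): offset=0, physical=[H,B,C,D,E,G,F,A], logical=[H,B,C,D,E,G,F,A]
After op 3 (replace(3, 'c')): offset=0, physical=[H,B,C,c,E,G,F,A], logical=[H,B,C,c,E,G,F,A]
After op 4 (swap(2, 7)): offset=0, physical=[H,B,A,c,E,G,F,C], logical=[H,B,A,c,E,G,F,C]
After op 5 (replace(6, 'a')): offset=0, physical=[H,B,A,c,E,G,a,C], logical=[H,B,A,c,E,G,a,C]
After op 6 (replace(5, 'c')): offset=0, physical=[H,B,A,c,E,c,a,C], logical=[H,B,A,c,E,c,a,C]
After op 7 (replace(3, 'f')): offset=0, physical=[H,B,A,f,E,c,a,C], logical=[H,B,A,f,E,c,a,C]
After op 8 (replace(2, 'o')): offset=0, physical=[H,B,o,f,E,c,a,C], logical=[H,B,o,f,E,c,a,C]
After op 9 (replace(4, 'o')): offset=0, physical=[H,B,o,f,o,c,a,C], logical=[H,B,o,f,o,c,a,C]

Answer: o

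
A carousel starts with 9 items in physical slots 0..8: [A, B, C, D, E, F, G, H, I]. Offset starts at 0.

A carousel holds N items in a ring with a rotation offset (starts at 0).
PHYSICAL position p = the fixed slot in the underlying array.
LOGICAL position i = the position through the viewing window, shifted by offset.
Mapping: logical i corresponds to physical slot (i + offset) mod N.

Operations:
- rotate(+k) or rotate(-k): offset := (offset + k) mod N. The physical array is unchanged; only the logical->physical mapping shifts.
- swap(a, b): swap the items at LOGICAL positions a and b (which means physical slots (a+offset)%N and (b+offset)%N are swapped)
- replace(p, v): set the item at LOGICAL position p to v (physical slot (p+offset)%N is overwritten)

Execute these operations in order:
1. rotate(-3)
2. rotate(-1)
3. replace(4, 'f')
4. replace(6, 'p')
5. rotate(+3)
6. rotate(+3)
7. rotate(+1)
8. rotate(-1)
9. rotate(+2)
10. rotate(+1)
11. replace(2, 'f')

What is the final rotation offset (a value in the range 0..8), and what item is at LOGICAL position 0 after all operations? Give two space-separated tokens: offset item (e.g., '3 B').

Answer: 5 F

Derivation:
After op 1 (rotate(-3)): offset=6, physical=[A,B,C,D,E,F,G,H,I], logical=[G,H,I,A,B,C,D,E,F]
After op 2 (rotate(-1)): offset=5, physical=[A,B,C,D,E,F,G,H,I], logical=[F,G,H,I,A,B,C,D,E]
After op 3 (replace(4, 'f')): offset=5, physical=[f,B,C,D,E,F,G,H,I], logical=[F,G,H,I,f,B,C,D,E]
After op 4 (replace(6, 'p')): offset=5, physical=[f,B,p,D,E,F,G,H,I], logical=[F,G,H,I,f,B,p,D,E]
After op 5 (rotate(+3)): offset=8, physical=[f,B,p,D,E,F,G,H,I], logical=[I,f,B,p,D,E,F,G,H]
After op 6 (rotate(+3)): offset=2, physical=[f,B,p,D,E,F,G,H,I], logical=[p,D,E,F,G,H,I,f,B]
After op 7 (rotate(+1)): offset=3, physical=[f,B,p,D,E,F,G,H,I], logical=[D,E,F,G,H,I,f,B,p]
After op 8 (rotate(-1)): offset=2, physical=[f,B,p,D,E,F,G,H,I], logical=[p,D,E,F,G,H,I,f,B]
After op 9 (rotate(+2)): offset=4, physical=[f,B,p,D,E,F,G,H,I], logical=[E,F,G,H,I,f,B,p,D]
After op 10 (rotate(+1)): offset=5, physical=[f,B,p,D,E,F,G,H,I], logical=[F,G,H,I,f,B,p,D,E]
After op 11 (replace(2, 'f')): offset=5, physical=[f,B,p,D,E,F,G,f,I], logical=[F,G,f,I,f,B,p,D,E]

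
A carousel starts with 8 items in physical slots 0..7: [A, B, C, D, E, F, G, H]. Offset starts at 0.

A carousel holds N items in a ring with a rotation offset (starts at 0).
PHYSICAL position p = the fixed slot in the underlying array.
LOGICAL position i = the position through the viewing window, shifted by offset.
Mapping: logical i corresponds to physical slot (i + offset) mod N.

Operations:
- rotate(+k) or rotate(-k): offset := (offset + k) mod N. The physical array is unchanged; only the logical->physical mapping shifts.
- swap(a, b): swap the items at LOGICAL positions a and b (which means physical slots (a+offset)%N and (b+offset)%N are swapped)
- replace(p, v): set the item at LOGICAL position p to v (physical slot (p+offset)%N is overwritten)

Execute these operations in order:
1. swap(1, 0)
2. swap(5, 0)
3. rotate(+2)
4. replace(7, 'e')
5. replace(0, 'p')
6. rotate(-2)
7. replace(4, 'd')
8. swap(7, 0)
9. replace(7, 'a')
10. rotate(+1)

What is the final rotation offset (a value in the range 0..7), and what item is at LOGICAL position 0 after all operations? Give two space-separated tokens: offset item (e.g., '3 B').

Answer: 1 e

Derivation:
After op 1 (swap(1, 0)): offset=0, physical=[B,A,C,D,E,F,G,H], logical=[B,A,C,D,E,F,G,H]
After op 2 (swap(5, 0)): offset=0, physical=[F,A,C,D,E,B,G,H], logical=[F,A,C,D,E,B,G,H]
After op 3 (rotate(+2)): offset=2, physical=[F,A,C,D,E,B,G,H], logical=[C,D,E,B,G,H,F,A]
After op 4 (replace(7, 'e')): offset=2, physical=[F,e,C,D,E,B,G,H], logical=[C,D,E,B,G,H,F,e]
After op 5 (replace(0, 'p')): offset=2, physical=[F,e,p,D,E,B,G,H], logical=[p,D,E,B,G,H,F,e]
After op 6 (rotate(-2)): offset=0, physical=[F,e,p,D,E,B,G,H], logical=[F,e,p,D,E,B,G,H]
After op 7 (replace(4, 'd')): offset=0, physical=[F,e,p,D,d,B,G,H], logical=[F,e,p,D,d,B,G,H]
After op 8 (swap(7, 0)): offset=0, physical=[H,e,p,D,d,B,G,F], logical=[H,e,p,D,d,B,G,F]
After op 9 (replace(7, 'a')): offset=0, physical=[H,e,p,D,d,B,G,a], logical=[H,e,p,D,d,B,G,a]
After op 10 (rotate(+1)): offset=1, physical=[H,e,p,D,d,B,G,a], logical=[e,p,D,d,B,G,a,H]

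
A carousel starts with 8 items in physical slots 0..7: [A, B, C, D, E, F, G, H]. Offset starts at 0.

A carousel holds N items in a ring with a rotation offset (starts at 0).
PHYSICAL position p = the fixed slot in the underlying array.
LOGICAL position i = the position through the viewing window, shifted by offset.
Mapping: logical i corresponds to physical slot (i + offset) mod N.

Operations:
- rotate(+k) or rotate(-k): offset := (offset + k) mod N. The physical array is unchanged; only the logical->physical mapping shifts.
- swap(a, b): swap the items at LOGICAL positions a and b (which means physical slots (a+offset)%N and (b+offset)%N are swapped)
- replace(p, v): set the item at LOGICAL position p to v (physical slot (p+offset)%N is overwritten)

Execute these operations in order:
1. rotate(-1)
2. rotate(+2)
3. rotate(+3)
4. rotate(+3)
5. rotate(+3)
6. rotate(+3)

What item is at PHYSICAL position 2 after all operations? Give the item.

After op 1 (rotate(-1)): offset=7, physical=[A,B,C,D,E,F,G,H], logical=[H,A,B,C,D,E,F,G]
After op 2 (rotate(+2)): offset=1, physical=[A,B,C,D,E,F,G,H], logical=[B,C,D,E,F,G,H,A]
After op 3 (rotate(+3)): offset=4, physical=[A,B,C,D,E,F,G,H], logical=[E,F,G,H,A,B,C,D]
After op 4 (rotate(+3)): offset=7, physical=[A,B,C,D,E,F,G,H], logical=[H,A,B,C,D,E,F,G]
After op 5 (rotate(+3)): offset=2, physical=[A,B,C,D,E,F,G,H], logical=[C,D,E,F,G,H,A,B]
After op 6 (rotate(+3)): offset=5, physical=[A,B,C,D,E,F,G,H], logical=[F,G,H,A,B,C,D,E]

Answer: C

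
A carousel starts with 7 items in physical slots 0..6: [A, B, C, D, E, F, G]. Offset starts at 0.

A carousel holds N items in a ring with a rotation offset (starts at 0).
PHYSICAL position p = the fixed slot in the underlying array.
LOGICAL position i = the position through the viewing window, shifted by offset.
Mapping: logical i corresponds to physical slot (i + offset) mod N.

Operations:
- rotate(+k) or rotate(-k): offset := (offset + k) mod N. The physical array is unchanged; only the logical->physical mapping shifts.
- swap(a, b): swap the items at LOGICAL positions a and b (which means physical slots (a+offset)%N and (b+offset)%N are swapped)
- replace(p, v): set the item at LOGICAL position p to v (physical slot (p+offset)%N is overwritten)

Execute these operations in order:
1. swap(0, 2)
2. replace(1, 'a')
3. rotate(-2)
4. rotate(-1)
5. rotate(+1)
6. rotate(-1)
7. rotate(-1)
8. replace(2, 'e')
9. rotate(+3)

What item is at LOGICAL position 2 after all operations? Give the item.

After op 1 (swap(0, 2)): offset=0, physical=[C,B,A,D,E,F,G], logical=[C,B,A,D,E,F,G]
After op 2 (replace(1, 'a')): offset=0, physical=[C,a,A,D,E,F,G], logical=[C,a,A,D,E,F,G]
After op 3 (rotate(-2)): offset=5, physical=[C,a,A,D,E,F,G], logical=[F,G,C,a,A,D,E]
After op 4 (rotate(-1)): offset=4, physical=[C,a,A,D,E,F,G], logical=[E,F,G,C,a,A,D]
After op 5 (rotate(+1)): offset=5, physical=[C,a,A,D,E,F,G], logical=[F,G,C,a,A,D,E]
After op 6 (rotate(-1)): offset=4, physical=[C,a,A,D,E,F,G], logical=[E,F,G,C,a,A,D]
After op 7 (rotate(-1)): offset=3, physical=[C,a,A,D,E,F,G], logical=[D,E,F,G,C,a,A]
After op 8 (replace(2, 'e')): offset=3, physical=[C,a,A,D,E,e,G], logical=[D,E,e,G,C,a,A]
After op 9 (rotate(+3)): offset=6, physical=[C,a,A,D,E,e,G], logical=[G,C,a,A,D,E,e]

Answer: a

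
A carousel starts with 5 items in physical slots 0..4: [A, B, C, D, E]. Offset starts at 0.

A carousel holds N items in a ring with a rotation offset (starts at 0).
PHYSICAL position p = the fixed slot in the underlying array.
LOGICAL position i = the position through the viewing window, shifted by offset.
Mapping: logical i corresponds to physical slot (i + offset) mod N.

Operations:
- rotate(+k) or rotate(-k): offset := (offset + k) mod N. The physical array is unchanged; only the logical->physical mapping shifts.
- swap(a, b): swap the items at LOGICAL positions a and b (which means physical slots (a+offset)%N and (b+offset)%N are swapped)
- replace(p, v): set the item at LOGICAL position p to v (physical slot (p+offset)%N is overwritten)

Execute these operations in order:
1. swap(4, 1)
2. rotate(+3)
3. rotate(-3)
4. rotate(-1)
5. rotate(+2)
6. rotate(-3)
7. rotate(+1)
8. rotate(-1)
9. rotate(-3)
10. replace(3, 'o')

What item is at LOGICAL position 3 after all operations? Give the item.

After op 1 (swap(4, 1)): offset=0, physical=[A,E,C,D,B], logical=[A,E,C,D,B]
After op 2 (rotate(+3)): offset=3, physical=[A,E,C,D,B], logical=[D,B,A,E,C]
After op 3 (rotate(-3)): offset=0, physical=[A,E,C,D,B], logical=[A,E,C,D,B]
After op 4 (rotate(-1)): offset=4, physical=[A,E,C,D,B], logical=[B,A,E,C,D]
After op 5 (rotate(+2)): offset=1, physical=[A,E,C,D,B], logical=[E,C,D,B,A]
After op 6 (rotate(-3)): offset=3, physical=[A,E,C,D,B], logical=[D,B,A,E,C]
After op 7 (rotate(+1)): offset=4, physical=[A,E,C,D,B], logical=[B,A,E,C,D]
After op 8 (rotate(-1)): offset=3, physical=[A,E,C,D,B], logical=[D,B,A,E,C]
After op 9 (rotate(-3)): offset=0, physical=[A,E,C,D,B], logical=[A,E,C,D,B]
After op 10 (replace(3, 'o')): offset=0, physical=[A,E,C,o,B], logical=[A,E,C,o,B]

Answer: o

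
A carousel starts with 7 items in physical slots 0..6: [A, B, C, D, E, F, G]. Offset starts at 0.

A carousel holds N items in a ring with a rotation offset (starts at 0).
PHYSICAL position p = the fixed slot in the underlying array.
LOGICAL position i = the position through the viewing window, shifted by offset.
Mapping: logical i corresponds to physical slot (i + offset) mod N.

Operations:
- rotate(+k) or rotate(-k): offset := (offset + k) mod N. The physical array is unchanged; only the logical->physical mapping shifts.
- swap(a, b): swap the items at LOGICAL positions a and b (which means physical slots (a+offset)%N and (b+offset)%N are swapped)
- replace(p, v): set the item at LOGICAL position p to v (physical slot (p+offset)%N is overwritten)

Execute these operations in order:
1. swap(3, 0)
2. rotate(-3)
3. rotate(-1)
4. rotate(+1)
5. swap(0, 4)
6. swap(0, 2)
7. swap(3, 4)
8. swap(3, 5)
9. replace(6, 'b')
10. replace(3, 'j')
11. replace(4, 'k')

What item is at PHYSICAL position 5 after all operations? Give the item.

After op 1 (swap(3, 0)): offset=0, physical=[D,B,C,A,E,F,G], logical=[D,B,C,A,E,F,G]
After op 2 (rotate(-3)): offset=4, physical=[D,B,C,A,E,F,G], logical=[E,F,G,D,B,C,A]
After op 3 (rotate(-1)): offset=3, physical=[D,B,C,A,E,F,G], logical=[A,E,F,G,D,B,C]
After op 4 (rotate(+1)): offset=4, physical=[D,B,C,A,E,F,G], logical=[E,F,G,D,B,C,A]
After op 5 (swap(0, 4)): offset=4, physical=[D,E,C,A,B,F,G], logical=[B,F,G,D,E,C,A]
After op 6 (swap(0, 2)): offset=4, physical=[D,E,C,A,G,F,B], logical=[G,F,B,D,E,C,A]
After op 7 (swap(3, 4)): offset=4, physical=[E,D,C,A,G,F,B], logical=[G,F,B,E,D,C,A]
After op 8 (swap(3, 5)): offset=4, physical=[C,D,E,A,G,F,B], logical=[G,F,B,C,D,E,A]
After op 9 (replace(6, 'b')): offset=4, physical=[C,D,E,b,G,F,B], logical=[G,F,B,C,D,E,b]
After op 10 (replace(3, 'j')): offset=4, physical=[j,D,E,b,G,F,B], logical=[G,F,B,j,D,E,b]
After op 11 (replace(4, 'k')): offset=4, physical=[j,k,E,b,G,F,B], logical=[G,F,B,j,k,E,b]

Answer: F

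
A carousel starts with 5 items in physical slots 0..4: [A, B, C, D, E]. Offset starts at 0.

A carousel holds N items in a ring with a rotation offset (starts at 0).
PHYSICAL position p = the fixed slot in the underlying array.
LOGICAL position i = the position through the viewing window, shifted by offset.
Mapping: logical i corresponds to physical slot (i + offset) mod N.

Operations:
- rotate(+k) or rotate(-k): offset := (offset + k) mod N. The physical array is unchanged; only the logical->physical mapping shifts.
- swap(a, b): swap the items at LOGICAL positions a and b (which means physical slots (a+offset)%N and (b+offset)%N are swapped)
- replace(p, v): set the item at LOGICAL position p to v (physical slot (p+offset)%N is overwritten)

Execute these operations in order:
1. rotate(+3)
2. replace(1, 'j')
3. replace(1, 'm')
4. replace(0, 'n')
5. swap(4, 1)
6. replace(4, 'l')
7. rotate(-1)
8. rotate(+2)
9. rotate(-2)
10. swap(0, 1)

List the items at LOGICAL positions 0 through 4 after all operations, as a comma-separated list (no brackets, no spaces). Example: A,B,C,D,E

Answer: n,l,C,A,B

Derivation:
After op 1 (rotate(+3)): offset=3, physical=[A,B,C,D,E], logical=[D,E,A,B,C]
After op 2 (replace(1, 'j')): offset=3, physical=[A,B,C,D,j], logical=[D,j,A,B,C]
After op 3 (replace(1, 'm')): offset=3, physical=[A,B,C,D,m], logical=[D,m,A,B,C]
After op 4 (replace(0, 'n')): offset=3, physical=[A,B,C,n,m], logical=[n,m,A,B,C]
After op 5 (swap(4, 1)): offset=3, physical=[A,B,m,n,C], logical=[n,C,A,B,m]
After op 6 (replace(4, 'l')): offset=3, physical=[A,B,l,n,C], logical=[n,C,A,B,l]
After op 7 (rotate(-1)): offset=2, physical=[A,B,l,n,C], logical=[l,n,C,A,B]
After op 8 (rotate(+2)): offset=4, physical=[A,B,l,n,C], logical=[C,A,B,l,n]
After op 9 (rotate(-2)): offset=2, physical=[A,B,l,n,C], logical=[l,n,C,A,B]
After op 10 (swap(0, 1)): offset=2, physical=[A,B,n,l,C], logical=[n,l,C,A,B]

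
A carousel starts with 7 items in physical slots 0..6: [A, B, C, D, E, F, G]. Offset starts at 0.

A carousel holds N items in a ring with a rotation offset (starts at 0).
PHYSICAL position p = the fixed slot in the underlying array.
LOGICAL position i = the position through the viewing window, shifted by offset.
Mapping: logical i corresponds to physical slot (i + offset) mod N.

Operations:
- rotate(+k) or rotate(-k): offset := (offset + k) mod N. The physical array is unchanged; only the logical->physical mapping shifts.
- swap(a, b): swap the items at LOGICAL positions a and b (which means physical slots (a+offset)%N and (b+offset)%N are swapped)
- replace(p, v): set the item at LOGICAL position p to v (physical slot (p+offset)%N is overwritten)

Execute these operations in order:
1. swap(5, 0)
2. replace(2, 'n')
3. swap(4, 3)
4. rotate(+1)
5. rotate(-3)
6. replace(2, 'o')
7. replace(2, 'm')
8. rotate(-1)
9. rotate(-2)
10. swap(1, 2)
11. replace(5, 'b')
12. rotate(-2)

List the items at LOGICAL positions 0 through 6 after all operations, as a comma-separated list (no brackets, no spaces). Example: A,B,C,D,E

After op 1 (swap(5, 0)): offset=0, physical=[F,B,C,D,E,A,G], logical=[F,B,C,D,E,A,G]
After op 2 (replace(2, 'n')): offset=0, physical=[F,B,n,D,E,A,G], logical=[F,B,n,D,E,A,G]
After op 3 (swap(4, 3)): offset=0, physical=[F,B,n,E,D,A,G], logical=[F,B,n,E,D,A,G]
After op 4 (rotate(+1)): offset=1, physical=[F,B,n,E,D,A,G], logical=[B,n,E,D,A,G,F]
After op 5 (rotate(-3)): offset=5, physical=[F,B,n,E,D,A,G], logical=[A,G,F,B,n,E,D]
After op 6 (replace(2, 'o')): offset=5, physical=[o,B,n,E,D,A,G], logical=[A,G,o,B,n,E,D]
After op 7 (replace(2, 'm')): offset=5, physical=[m,B,n,E,D,A,G], logical=[A,G,m,B,n,E,D]
After op 8 (rotate(-1)): offset=4, physical=[m,B,n,E,D,A,G], logical=[D,A,G,m,B,n,E]
After op 9 (rotate(-2)): offset=2, physical=[m,B,n,E,D,A,G], logical=[n,E,D,A,G,m,B]
After op 10 (swap(1, 2)): offset=2, physical=[m,B,n,D,E,A,G], logical=[n,D,E,A,G,m,B]
After op 11 (replace(5, 'b')): offset=2, physical=[b,B,n,D,E,A,G], logical=[n,D,E,A,G,b,B]
After op 12 (rotate(-2)): offset=0, physical=[b,B,n,D,E,A,G], logical=[b,B,n,D,E,A,G]

Answer: b,B,n,D,E,A,G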